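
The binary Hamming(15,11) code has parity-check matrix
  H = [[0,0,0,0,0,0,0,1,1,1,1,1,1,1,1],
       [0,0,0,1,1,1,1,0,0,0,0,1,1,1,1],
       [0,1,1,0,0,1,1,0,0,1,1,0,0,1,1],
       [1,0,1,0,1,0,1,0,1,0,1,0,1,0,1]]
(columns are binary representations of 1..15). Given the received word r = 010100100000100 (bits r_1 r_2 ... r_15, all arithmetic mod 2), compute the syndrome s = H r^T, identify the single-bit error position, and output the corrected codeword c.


s = (1, 1, 0, 0)^T, error position = 12, corrected codeword c = 010100100001100

Compute s = H r^T mod 2 one row at a time:
  s_1 = 0 + 0 + 0 + 0 + 0 + 1 + 0 + 0 = 1 ≡ 1 (mod 2).
  s_2 = 1 + 0 + 0 + 1 + 0 + 1 + 0 + 0 = 3 ≡ 1 (mod 2).
  s_3 = 1 + 0 + 0 + 1 + 0 + 0 + 0 + 0 = 2 ≡ 0 (mod 2).
  s_4 = 0 + 0 + 0 + 1 + 0 + 0 + 1 + 0 = 2 ≡ 0 (mod 2).
s = (1, 1, 0, 0)^T — this equals column 12 of H (binary 1100), so error is at position 12.
Correct: flip bit 12 of r = 010100100000100 to get c = 010100100001100.


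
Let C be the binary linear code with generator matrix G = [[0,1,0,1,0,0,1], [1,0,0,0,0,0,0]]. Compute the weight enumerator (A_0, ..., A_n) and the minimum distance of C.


Weight distribution: A_0 = 1, A_1 = 1, A_3 = 1, A_4 = 1. Minimum distance d = 1.

Enumerate all 2^2 = 4 messages m ∈ F_2^2.
For each, compute codeword c = mG in F_2^7, then tally its weight.
  m = 00 → c = 0000000, weight = 0.
  m = 10 → c = 0101001, weight = 3.
  m = 01 → c = 1000000, weight = 1.
  m = 11 → c = 1101001, weight = 4.
Tally weights:
  weight 0: 1 codewords.
  weight 1: 1 codewords.
  weight 3: 1 codewords.
  weight 4: 1 codewords.
Minimum distance d = smallest w > 0 with A_w > 0 = 1.
Sanity: Σ A_w = 4 = 2^2 = 4 ✓.


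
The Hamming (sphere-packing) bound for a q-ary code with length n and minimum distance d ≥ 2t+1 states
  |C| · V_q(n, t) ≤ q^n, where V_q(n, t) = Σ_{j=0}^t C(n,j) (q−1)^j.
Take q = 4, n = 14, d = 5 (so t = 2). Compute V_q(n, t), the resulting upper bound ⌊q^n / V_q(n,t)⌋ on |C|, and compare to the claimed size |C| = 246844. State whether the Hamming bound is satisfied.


V_q(n, t) = 862, q^n = 268435456, Hamming bound = 311410, |C| = 246844 ≤ bound (satisfied).

Step 1: Compute V_q(n, t) = Σ_{j=0}^2 C(n, j) (q−1)^j.
  j = 0: C(14,0)·(3)^0 = 1·1 = 1.
  j = 1: C(14,1)·(3)^1 = 14·3 = 42.
  j = 2: C(14,2)·(3)^2 = 91·9 = 819.
  V_q(n, t) = 1 + 42 + 819 = 862.
Step 2: q^n = 4^14 = 268435456.
Step 3: Hamming bound ⌊q^n / V_q(n,t)⌋ = ⌊268435456/862⌋ = 311410.
Step 4: Compare |C| = 246844 to 311410: satisfied.
The claimed |C| lies below the Hamming bound.


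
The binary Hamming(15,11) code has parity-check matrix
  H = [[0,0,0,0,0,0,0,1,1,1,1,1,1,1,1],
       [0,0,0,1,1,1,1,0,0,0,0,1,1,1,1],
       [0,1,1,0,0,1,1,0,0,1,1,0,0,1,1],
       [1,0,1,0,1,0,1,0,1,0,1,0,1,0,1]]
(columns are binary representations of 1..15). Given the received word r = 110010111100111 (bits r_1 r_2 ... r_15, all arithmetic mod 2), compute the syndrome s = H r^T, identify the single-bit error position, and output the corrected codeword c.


s = (0, 1, 1, 0)^T, error position = 6, corrected codeword c = 110011111100111

Compute s = H r^T mod 2 one row at a time:
  s_1 = 1 + 1 + 1 + 0 + 0 + 1 + 1 + 1 = 6 ≡ 0 (mod 2).
  s_2 = 0 + 1 + 0 + 1 + 0 + 1 + 1 + 1 = 5 ≡ 1 (mod 2).
  s_3 = 1 + 0 + 0 + 1 + 1 + 0 + 1 + 1 = 5 ≡ 1 (mod 2).
  s_4 = 1 + 0 + 1 + 1 + 1 + 0 + 1 + 1 = 6 ≡ 0 (mod 2).
s = (0, 1, 1, 0)^T — this equals column 6 of H (binary 0110), so error is at position 6.
Correct: flip bit 6 of r = 110010111100111 to get c = 110011111100111.


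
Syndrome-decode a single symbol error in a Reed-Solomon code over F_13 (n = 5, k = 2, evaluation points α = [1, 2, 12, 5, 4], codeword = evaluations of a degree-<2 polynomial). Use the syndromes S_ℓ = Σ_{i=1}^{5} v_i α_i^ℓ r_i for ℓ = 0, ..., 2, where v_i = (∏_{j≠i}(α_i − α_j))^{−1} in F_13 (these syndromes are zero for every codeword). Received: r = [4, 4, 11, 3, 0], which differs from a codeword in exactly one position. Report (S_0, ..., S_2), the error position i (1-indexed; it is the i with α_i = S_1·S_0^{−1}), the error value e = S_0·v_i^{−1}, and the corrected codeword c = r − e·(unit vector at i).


S = (2, 4, 8), error at position 2, error magnitude e = 10, c = [4, 7, 11, 3, 0].

Step 1: column multipliers v_i = (∏_{j≠i}(α_i − α_j))^{−1} mod 13.
  i = 1 (α = 1): (1−2)(1−12)(1−5)(1−4) = (−1)·(−11)·(−4)·(−3) = 132 ≡ 2, so v_1 = 2^{−1} = 7 (mod 13).
  i = 2 (α = 2): (2−1)(2−12)(2−5)(2−4) = 1·(−10)·(−3)·(−2) = −60 ≡ 5, so v_2 = 5^{−1} = 8 (mod 13).
  i = 3 (α = 12): (12−1)(12−2)(12−5)(12−4) = 11·10·7·8 = 6160 ≡ 11, so v_3 = 11^{−1} = 6 (mod 13).
  i = 4 (α = 5): (5−1)(5−2)(5−12)(5−4) = 4·3·(−7)·1 = −84 ≡ 7, so v_4 = 7^{−1} = 2 (mod 13).
  i = 5 (α = 4): (4−1)(4−2)(4−12)(4−5) = 3·2·(−8)·(−1) = 48 ≡ 9, so v_5 = 9^{−1} = 3 (mod 13).
  v = [7, 8, 6, 2, 3].
Step 2: syndromes of r = [4, 4, 11, 3, 0] (all sums mod 13).
  S_0 = Σ v_i r_i = 7·4 + 8·4 + 6·11 + 2·3 + 3·0 = 132 ≡ 2.
  S_1 = Σ v_i α_i r_i = 7·1·4 + 8·2·4 + 6·12·11 + 2·5·3 + 3·4·0 = 914 ≡ 4.
  α_i^2 mod 13 = [1, 4, 1, 12, 3].
  S_2 = Σ v_i α_i^2 r_i = 7·1·4 + 8·4·4 + 6·1·11 + 2·12·3 + 3·3·0 = 294 ≡ 8.
  S = (2, 4, 8) ≠ 0, so r is not a codeword (an error is present).
Step 3: locate the error. For a single error e at position i, S_ℓ = v_i·e·α_i^ℓ, so α_err = S_1/S_0.
  S_0^{−1} = 2^{−1} = 7 (mod 13), so α_err = 4·7 = 28 ≡ 2 = α_2. Error position i = 2.
  Consistency check: S_2/S_1 = 8·10 = 80 ≡ 2 = α_err ✓ (single-error assumption holds).
Step 4: error magnitude e = S_0/v_2 = S_0·∏_{j≠2}(α_2 − α_j) = 2·5 = 10 ≡ 10 (mod 13).
Step 5: correct position 2: c_2 = r_2 − e = 4 − 10 ≡ 7 (mod 13). Hence c = [4, 7, 11, 3, 0].
  Check: interpolating c through the α_i gives m(x) = 1 + 3·x (degree < 2) with m(α_i) = c_i for every i, so c is indeed a codeword.


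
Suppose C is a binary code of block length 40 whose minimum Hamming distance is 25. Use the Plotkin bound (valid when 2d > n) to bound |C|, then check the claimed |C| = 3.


Plotkin bound M ≤ 4; given |C| = 3 ≤ bound (satisfied).

Check applicability: 2d = 50, n = 40.
2d − n = 10 > 0, so Plotkin applies.
Compute d/(2d−n) = 25/10 ≈ 2.5000.
⌊d/(2d−n)⌋ = 2.
Plotkin bound: M ≤ 2·2 = 4.
Given |C| = 3, check: satisfied.
This |C| is below the Plotkin bound.


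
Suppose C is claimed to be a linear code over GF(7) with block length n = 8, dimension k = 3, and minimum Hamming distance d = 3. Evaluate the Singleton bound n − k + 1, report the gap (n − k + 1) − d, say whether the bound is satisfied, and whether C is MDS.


Singleton RHS = n − k + 1 = 6, slack = 3, bound satisfied, not MDS.

Singleton bound: d ≤ n − k + 1.
Here n = 8, k = 3, so n − k + 1 = 6.
Given d = 3, check d ≤ 6: YES.
Slack = (n − k + 1) − d = 3.
The code is NOT MDS (slack = 3 > 0).
Description: the claimed parameters are [8, 3, 3]_7; such a code would be non-MDS.


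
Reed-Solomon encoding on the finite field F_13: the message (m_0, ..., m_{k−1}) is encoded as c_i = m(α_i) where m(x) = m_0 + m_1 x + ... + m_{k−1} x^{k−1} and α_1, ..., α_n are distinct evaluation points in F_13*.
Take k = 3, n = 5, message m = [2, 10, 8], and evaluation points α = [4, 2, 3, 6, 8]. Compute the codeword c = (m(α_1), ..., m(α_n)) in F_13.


c = [1, 2, 0, 12, 9]

Message polynomial: m(x) = 2 + 10·x + 8·x^2 (mod 13).
For each evaluation point α_i, compute m(α_i) mod 13:
  α_1 = 4: Horner steps 8 → 3 → 1, so m(4) = 1.
  α_2 = 2: Horner steps 8 → 0 → 2, so m(2) = 2.
  α_3 = 3: Horner steps 8 → 8 → 0, so m(3) = 0.
  α_4 = 6: Horner steps 8 → 6 → 12, so m(6) = 12.
  α_5 = 8: Horner steps 8 → 9 → 9, so m(8) = 9.
Codeword c = [1, 2, 0, 12, 9] ∈ F_13^5.


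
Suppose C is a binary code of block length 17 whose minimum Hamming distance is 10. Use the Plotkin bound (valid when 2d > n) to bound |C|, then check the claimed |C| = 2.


Plotkin bound M ≤ 6; given |C| = 2 ≤ bound (satisfied).

Check applicability: 2d = 20, n = 17.
2d − n = 3 > 0, so Plotkin applies.
Compute d/(2d−n) = 10/3 ≈ 3.3333.
⌊d/(2d−n)⌋ = 3.
Plotkin bound: M ≤ 2·3 = 6.
Given |C| = 2, check: satisfied.
This |C| is below the Plotkin bound.


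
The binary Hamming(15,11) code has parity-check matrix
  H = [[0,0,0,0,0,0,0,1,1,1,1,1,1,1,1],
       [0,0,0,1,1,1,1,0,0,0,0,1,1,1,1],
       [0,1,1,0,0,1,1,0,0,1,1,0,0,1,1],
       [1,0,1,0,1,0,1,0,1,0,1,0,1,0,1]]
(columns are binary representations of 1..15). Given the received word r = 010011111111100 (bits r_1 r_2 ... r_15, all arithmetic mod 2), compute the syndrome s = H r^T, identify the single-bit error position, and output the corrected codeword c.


s = (0, 1, 1, 1)^T, error position = 7, corrected codeword c = 010011011111100

Compute s = H r^T mod 2 one row at a time:
  s_1 = 1 + 1 + 1 + 1 + 1 + 1 + 0 + 0 = 6 ≡ 0 (mod 2).
  s_2 = 0 + 1 + 1 + 1 + 1 + 1 + 0 + 0 = 5 ≡ 1 (mod 2).
  s_3 = 1 + 0 + 1 + 1 + 1 + 1 + 0 + 0 = 5 ≡ 1 (mod 2).
  s_4 = 0 + 0 + 1 + 1 + 1 + 1 + 1 + 0 = 5 ≡ 1 (mod 2).
s = (0, 1, 1, 1)^T — this equals column 7 of H (binary 0111), so error is at position 7.
Correct: flip bit 7 of r = 010011111111100 to get c = 010011011111100.


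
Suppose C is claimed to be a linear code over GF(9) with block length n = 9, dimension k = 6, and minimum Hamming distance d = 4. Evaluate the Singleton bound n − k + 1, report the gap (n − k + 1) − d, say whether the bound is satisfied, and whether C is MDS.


Singleton RHS = n − k + 1 = 4, slack = 0, bound satisfied, MDS.

Singleton bound: d ≤ n − k + 1.
Here n = 9, k = 6, so n − k + 1 = 4.
Given d = 4, check d ≤ 4: YES.
Slack = (n − k + 1) − d = 0.
The code is MDS (slack = 0).
Description: the claimed parameters are [9, 6, 4]_9; such a code would be MDS (meets Singleton bound).


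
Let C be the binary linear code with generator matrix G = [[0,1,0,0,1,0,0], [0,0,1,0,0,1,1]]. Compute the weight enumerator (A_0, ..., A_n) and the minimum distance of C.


Weight distribution: A_0 = 1, A_2 = 1, A_3 = 1, A_5 = 1. Minimum distance d = 2.

Enumerate all 2^2 = 4 messages m ∈ F_2^2.
For each, compute codeword c = mG in F_2^7, then tally its weight.
  m = 00 → c = 0000000, weight = 0.
  m = 10 → c = 0100100, weight = 2.
  m = 01 → c = 0010011, weight = 3.
  m = 11 → c = 0110111, weight = 5.
Tally weights:
  weight 0: 1 codewords.
  weight 2: 1 codewords.
  weight 3: 1 codewords.
  weight 5: 1 codewords.
Minimum distance d = smallest w > 0 with A_w > 0 = 2.
Sanity: Σ A_w = 4 = 2^2 = 4 ✓.


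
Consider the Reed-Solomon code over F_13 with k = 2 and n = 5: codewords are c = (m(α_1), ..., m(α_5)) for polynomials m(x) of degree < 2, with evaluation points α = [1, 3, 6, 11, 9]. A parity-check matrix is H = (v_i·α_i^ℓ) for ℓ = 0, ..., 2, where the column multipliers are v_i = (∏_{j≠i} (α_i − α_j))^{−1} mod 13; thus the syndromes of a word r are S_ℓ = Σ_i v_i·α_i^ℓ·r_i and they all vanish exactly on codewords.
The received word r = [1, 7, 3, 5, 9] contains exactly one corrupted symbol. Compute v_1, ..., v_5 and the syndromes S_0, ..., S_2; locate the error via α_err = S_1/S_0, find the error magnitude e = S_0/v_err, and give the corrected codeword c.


S = (8, 7, 11), error at position 5, error magnitude e = 10, c = [1, 7, 3, 5, 12].

Step 1: column multipliers v_i = (∏_{j≠i}(α_i − α_j))^{−1} mod 13.
  i = 1 (α = 1): (1−3)(1−6)(1−11)(1−9) = (−2)·(−5)·(−10)·(−8) = 800 ≡ 7, so v_1 = 7^{−1} = 2 (mod 13).
  i = 2 (α = 3): (3−1)(3−6)(3−11)(3−9) = 2·(−3)·(−8)·(−6) = −288 ≡ 11, so v_2 = 11^{−1} = 6 (mod 13).
  i = 3 (α = 6): (6−1)(6−3)(6−11)(6−9) = 5·3·(−5)·(−3) = 225 ≡ 4, so v_3 = 4^{−1} = 10 (mod 13).
  i = 4 (α = 11): (11−1)(11−3)(11−6)(11−9) = 10·8·5·2 = 800 ≡ 7, so v_4 = 7^{−1} = 2 (mod 13).
  i = 5 (α = 9): (9−1)(9−3)(9−6)(9−11) = 8·6·3·(−2) = −288 ≡ 11, so v_5 = 11^{−1} = 6 (mod 13).
  v = [2, 6, 10, 2, 6].
Step 2: syndromes of r = [1, 7, 3, 5, 9] (all sums mod 13).
  S_0 = Σ v_i r_i = 2·1 + 6·7 + 10·3 + 2·5 + 6·9 = 138 ≡ 8.
  S_1 = Σ v_i α_i r_i = 2·1·1 + 6·3·7 + 10·6·3 + 2·11·5 + 6·9·9 = 904 ≡ 7.
  α_i^2 mod 13 = [1, 9, 10, 4, 3].
  S_2 = Σ v_i α_i^2 r_i = 2·1·1 + 6·9·7 + 10·10·3 + 2·4·5 + 6·3·9 = 882 ≡ 11.
  S = (8, 7, 11) ≠ 0, so r is not a codeword (an error is present).
Step 3: locate the error. For a single error e at position i, S_ℓ = v_i·e·α_i^ℓ, so α_err = S_1/S_0.
  S_0^{−1} = 8^{−1} = 5 (mod 13), so α_err = 7·5 = 35 ≡ 9 = α_5. Error position i = 5.
  Consistency check: S_2/S_1 = 11·2 = 22 ≡ 9 = α_err ✓ (single-error assumption holds).
Step 4: error magnitude e = S_0/v_5 = S_0·∏_{j≠5}(α_5 − α_j) = 8·11 = 88 ≡ 10 (mod 13).
Step 5: correct position 5: c_5 = r_5 − e = 9 − 10 ≡ 12 (mod 13). Hence c = [1, 7, 3, 5, 12].
  Check: interpolating c through the α_i gives m(x) = 11 + 3·x (degree < 2) with m(α_i) = c_i for every i, so c is indeed a codeword.


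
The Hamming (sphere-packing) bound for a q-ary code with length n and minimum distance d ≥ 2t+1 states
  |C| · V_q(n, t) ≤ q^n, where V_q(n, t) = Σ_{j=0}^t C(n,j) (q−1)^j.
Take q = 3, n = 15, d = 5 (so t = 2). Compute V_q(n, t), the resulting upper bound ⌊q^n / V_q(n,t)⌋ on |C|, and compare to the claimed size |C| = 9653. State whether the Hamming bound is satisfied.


V_q(n, t) = 451, q^n = 14348907, Hamming bound = 31815, |C| = 9653 ≤ bound (satisfied).

Step 1: Compute V_q(n, t) = Σ_{j=0}^2 C(n, j) (q−1)^j.
  j = 0: C(15,0)·(2)^0 = 1·1 = 1.
  j = 1: C(15,1)·(2)^1 = 15·2 = 30.
  j = 2: C(15,2)·(2)^2 = 105·4 = 420.
  V_q(n, t) = 1 + 30 + 420 = 451.
Step 2: q^n = 3^15 = 14348907.
Step 3: Hamming bound ⌊q^n / V_q(n,t)⌋ = ⌊14348907/451⌋ = 31815.
Step 4: Compare |C| = 9653 to 31815: satisfied.
The claimed |C| lies below the Hamming bound.


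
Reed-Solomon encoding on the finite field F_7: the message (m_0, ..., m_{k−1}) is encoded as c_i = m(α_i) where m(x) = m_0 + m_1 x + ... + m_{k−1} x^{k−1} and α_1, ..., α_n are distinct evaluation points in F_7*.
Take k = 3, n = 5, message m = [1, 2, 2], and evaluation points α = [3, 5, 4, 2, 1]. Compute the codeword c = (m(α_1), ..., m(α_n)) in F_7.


c = [4, 5, 6, 6, 5]

Message polynomial: m(x) = 1 + 2·x + 2·x^2 (mod 7).
For each evaluation point α_i, compute m(α_i) mod 7:
  α_1 = 3: Horner steps 2 → 1 → 4, so m(3) = 4.
  α_2 = 5: Horner steps 2 → 5 → 5, so m(5) = 5.
  α_3 = 4: Horner steps 2 → 3 → 6, so m(4) = 6.
  α_4 = 2: Horner steps 2 → 6 → 6, so m(2) = 6.
  α_5 = 1: Horner steps 2 → 4 → 5, so m(1) = 5.
Codeword c = [4, 5, 6, 6, 5] ∈ F_7^5.


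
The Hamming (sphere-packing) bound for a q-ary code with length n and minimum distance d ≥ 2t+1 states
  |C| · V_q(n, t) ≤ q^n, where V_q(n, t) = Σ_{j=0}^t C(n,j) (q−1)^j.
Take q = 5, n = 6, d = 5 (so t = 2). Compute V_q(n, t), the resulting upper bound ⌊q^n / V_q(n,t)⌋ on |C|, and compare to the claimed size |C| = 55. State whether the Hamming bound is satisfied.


V_q(n, t) = 265, q^n = 15625, Hamming bound = 58, |C| = 55 ≤ bound (satisfied).

Step 1: Compute V_q(n, t) = Σ_{j=0}^2 C(n, j) (q−1)^j.
  j = 0: C(6,0)·(4)^0 = 1·1 = 1.
  j = 1: C(6,1)·(4)^1 = 6·4 = 24.
  j = 2: C(6,2)·(4)^2 = 15·16 = 240.
  V_q(n, t) = 1 + 24 + 240 = 265.
Step 2: q^n = 5^6 = 15625.
Step 3: Hamming bound ⌊q^n / V_q(n,t)⌋ = ⌊15625/265⌋ = 58.
Step 4: Compare |C| = 55 to 58: satisfied.
The claimed |C| lies below the Hamming bound.


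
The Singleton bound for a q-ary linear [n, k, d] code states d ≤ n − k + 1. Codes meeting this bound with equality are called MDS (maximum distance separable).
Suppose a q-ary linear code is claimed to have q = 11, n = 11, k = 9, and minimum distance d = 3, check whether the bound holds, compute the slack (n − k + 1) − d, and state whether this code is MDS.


Singleton RHS = n − k + 1 = 3, slack = 0, bound satisfied, MDS.

Singleton bound: d ≤ n − k + 1.
Here n = 11, k = 9, so n − k + 1 = 3.
Given d = 3, check d ≤ 3: YES.
Slack = (n − k + 1) − d = 0.
The code is MDS (slack = 0).
Description: the claimed parameters are [11, 9, 3]_11; such a code would be MDS (meets Singleton bound).


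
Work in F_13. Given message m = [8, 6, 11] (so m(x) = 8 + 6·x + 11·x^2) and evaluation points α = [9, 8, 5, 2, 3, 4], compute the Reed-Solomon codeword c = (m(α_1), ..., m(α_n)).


c = [4, 6, 1, 12, 8, 0]

Message polynomial: m(x) = 8 + 6·x + 11·x^2 (mod 13).
For each evaluation point α_i, compute m(α_i) mod 13:
  α_1 = 9: Horner steps 11 → 1 → 4, so m(9) = 4.
  α_2 = 8: Horner steps 11 → 3 → 6, so m(8) = 6.
  α_3 = 5: Horner steps 11 → 9 → 1, so m(5) = 1.
  α_4 = 2: Horner steps 11 → 2 → 12, so m(2) = 12.
  α_5 = 3: Horner steps 11 → 0 → 8, so m(3) = 8.
  α_6 = 4: Horner steps 11 → 11 → 0, so m(4) = 0.
Codeword c = [4, 6, 1, 12, 8, 0] ∈ F_13^6.


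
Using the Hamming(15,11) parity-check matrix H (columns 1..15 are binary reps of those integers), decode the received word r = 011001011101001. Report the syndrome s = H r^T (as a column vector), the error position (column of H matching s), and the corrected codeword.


s = (1, 1, 1, 1)^T, error position = 15, corrected codeword c = 011001011101000

Compute s = H r^T mod 2 one row at a time:
  s_1 = 1 + 1 + 1 + 0 + 1 + 0 + 0 + 1 = 5 ≡ 1 (mod 2).
  s_2 = 0 + 0 + 1 + 0 + 1 + 0 + 0 + 1 = 3 ≡ 1 (mod 2).
  s_3 = 1 + 1 + 1 + 0 + 1 + 0 + 0 + 1 = 5 ≡ 1 (mod 2).
  s_4 = 0 + 1 + 0 + 0 + 1 + 0 + 0 + 1 = 3 ≡ 1 (mod 2).
s = (1, 1, 1, 1)^T — this equals column 15 of H (binary 1111), so error is at position 15.
Correct: flip bit 15 of r = 011001011101001 to get c = 011001011101000.


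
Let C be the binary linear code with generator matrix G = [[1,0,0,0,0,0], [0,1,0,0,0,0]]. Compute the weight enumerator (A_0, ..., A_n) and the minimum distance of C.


Weight distribution: A_0 = 1, A_1 = 2, A_2 = 1. Minimum distance d = 1.

Enumerate all 2^2 = 4 messages m ∈ F_2^2.
For each, compute codeword c = mG in F_2^6, then tally its weight.
  m = 00 → c = 000000, weight = 0.
  m = 10 → c = 100000, weight = 1.
  m = 01 → c = 010000, weight = 1.
  m = 11 → c = 110000, weight = 2.
Tally weights:
  weight 0: 1 codewords.
  weight 1: 2 codewords.
  weight 2: 1 codewords.
Minimum distance d = smallest w > 0 with A_w > 0 = 1.
Sanity: Σ A_w = 4 = 2^2 = 4 ✓.


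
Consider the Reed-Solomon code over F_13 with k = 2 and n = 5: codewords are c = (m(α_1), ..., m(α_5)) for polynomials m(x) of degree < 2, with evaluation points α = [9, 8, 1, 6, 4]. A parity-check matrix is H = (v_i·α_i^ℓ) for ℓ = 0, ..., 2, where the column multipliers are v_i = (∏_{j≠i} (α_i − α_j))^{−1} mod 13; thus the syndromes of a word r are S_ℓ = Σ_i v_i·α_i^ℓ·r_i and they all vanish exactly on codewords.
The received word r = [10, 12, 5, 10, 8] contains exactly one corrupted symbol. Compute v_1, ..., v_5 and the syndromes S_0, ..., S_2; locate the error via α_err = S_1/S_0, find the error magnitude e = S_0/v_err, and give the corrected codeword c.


S = (12, 4, 10), error at position 1, error magnitude e = 10, c = [0, 12, 5, 10, 8].

Step 1: column multipliers v_i = (∏_{j≠i}(α_i − α_j))^{−1} mod 13.
  i = 1 (α = 9): (9−8)(9−1)(9−6)(9−4) = 1·8·3·5 = 120 ≡ 3, so v_1 = 3^{−1} = 9 (mod 13).
  i = 2 (α = 8): (8−9)(8−1)(8−6)(8−4) = (−1)·7·2·4 = −56 ≡ 9, so v_2 = 9^{−1} = 3 (mod 13).
  i = 3 (α = 1): (1−9)(1−8)(1−6)(1−4) = (−8)·(−7)·(−5)·(−3) = 840 ≡ 8, so v_3 = 8^{−1} = 5 (mod 13).
  i = 4 (α = 6): (6−9)(6−8)(6−1)(6−4) = (−3)·(−2)·5·2 = 60 ≡ 8, so v_4 = 8^{−1} = 5 (mod 13).
  i = 5 (α = 4): (4−9)(4−8)(4−1)(4−6) = (−5)·(−4)·3·(−2) = −120 ≡ 10, so v_5 = 10^{−1} = 4 (mod 13).
  v = [9, 3, 5, 5, 4].
Step 2: syndromes of r = [10, 12, 5, 10, 8] (all sums mod 13).
  S_0 = Σ v_i r_i = 9·10 + 3·12 + 5·5 + 5·10 + 4·8 = 233 ≡ 12.
  S_1 = Σ v_i α_i r_i = 9·9·10 + 3·8·12 + 5·1·5 + 5·6·10 + 4·4·8 = 1551 ≡ 4.
  α_i^2 mod 13 = [3, 12, 1, 10, 3].
  S_2 = Σ v_i α_i^2 r_i = 9·3·10 + 3·12·12 + 5·1·5 + 5·10·10 + 4·3·8 = 1323 ≡ 10.
  S = (12, 4, 10) ≠ 0, so r is not a codeword (an error is present).
Step 3: locate the error. For a single error e at position i, S_ℓ = v_i·e·α_i^ℓ, so α_err = S_1/S_0.
  S_0^{−1} = 12^{−1} = 12 (mod 13), so α_err = 4·12 = 48 ≡ 9 = α_1. Error position i = 1.
  Consistency check: S_2/S_1 = 10·10 = 100 ≡ 9 = α_err ✓ (single-error assumption holds).
Step 4: error magnitude e = S_0/v_1 = S_0·∏_{j≠1}(α_1 − α_j) = 12·3 = 36 ≡ 10 (mod 13).
Step 5: correct position 1: c_1 = r_1 − e = 10 − 10 ≡ 0 (mod 13). Hence c = [0, 12, 5, 10, 8].
  Check: interpolating c through the α_i gives m(x) = 4 + 1·x (degree < 2) with m(α_i) = c_i for every i, so c is indeed a codeword.


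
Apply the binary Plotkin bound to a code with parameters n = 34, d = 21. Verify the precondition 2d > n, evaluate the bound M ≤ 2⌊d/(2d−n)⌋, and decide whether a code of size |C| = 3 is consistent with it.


Plotkin bound M ≤ 4; given |C| = 3 ≤ bound (satisfied).

Check applicability: 2d = 42, n = 34.
2d − n = 8 > 0, so Plotkin applies.
Compute d/(2d−n) = 21/8 ≈ 2.6250.
⌊d/(2d−n)⌋ = 2.
Plotkin bound: M ≤ 2·2 = 4.
Given |C| = 3, check: satisfied.
This |C| is below the Plotkin bound.


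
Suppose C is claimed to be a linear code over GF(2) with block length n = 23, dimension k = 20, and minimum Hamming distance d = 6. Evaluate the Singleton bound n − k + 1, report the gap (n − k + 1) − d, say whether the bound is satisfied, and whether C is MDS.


Singleton RHS = n − k + 1 = 4, slack = -2, bound violated (no such code; not MDS).

Singleton bound: d ≤ n − k + 1.
Here n = 23, k = 20, so n − k + 1 = 4.
Given d = 6, check d ≤ 4: NO.
Slack = (n − k + 1) − d = -2.
The slack is negative: d = 6 exceeds n − k + 1 = 4 by 2, so the Singleton bound is violated and no linear [23, 20, 6]_2 code can exist. In particular it is not MDS (MDS requires d = n − k + 1 exactly).
Description: the claimed parameters are [23, 20, 6]_2; such a code would be impossible (violates the Singleton bound).


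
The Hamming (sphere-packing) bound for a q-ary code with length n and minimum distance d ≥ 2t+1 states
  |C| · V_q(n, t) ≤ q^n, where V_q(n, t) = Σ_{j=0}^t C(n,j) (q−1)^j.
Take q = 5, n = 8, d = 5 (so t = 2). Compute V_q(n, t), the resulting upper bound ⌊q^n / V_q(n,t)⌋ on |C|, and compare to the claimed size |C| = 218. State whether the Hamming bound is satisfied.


V_q(n, t) = 481, q^n = 390625, Hamming bound = 812, |C| = 218 ≤ bound (satisfied).

Step 1: Compute V_q(n, t) = Σ_{j=0}^2 C(n, j) (q−1)^j.
  j = 0: C(8,0)·(4)^0 = 1·1 = 1.
  j = 1: C(8,1)·(4)^1 = 8·4 = 32.
  j = 2: C(8,2)·(4)^2 = 28·16 = 448.
  V_q(n, t) = 1 + 32 + 448 = 481.
Step 2: q^n = 5^8 = 390625.
Step 3: Hamming bound ⌊q^n / V_q(n,t)⌋ = ⌊390625/481⌋ = 812.
Step 4: Compare |C| = 218 to 812: satisfied.
The claimed |C| lies below the Hamming bound.


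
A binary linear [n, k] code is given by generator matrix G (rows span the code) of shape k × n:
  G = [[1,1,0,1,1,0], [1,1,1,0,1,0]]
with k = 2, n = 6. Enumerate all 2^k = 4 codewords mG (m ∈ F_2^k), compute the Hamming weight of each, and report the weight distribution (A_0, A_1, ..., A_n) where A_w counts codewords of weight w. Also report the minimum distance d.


Weight distribution: A_0 = 1, A_2 = 1, A_4 = 2. Minimum distance d = 2.

Enumerate all 2^2 = 4 messages m ∈ F_2^2.
For each, compute codeword c = mG in F_2^6, then tally its weight.
  m = 00 → c = 000000, weight = 0.
  m = 10 → c = 110110, weight = 4.
  m = 01 → c = 111010, weight = 4.
  m = 11 → c = 001100, weight = 2.
Tally weights:
  weight 0: 1 codewords.
  weight 2: 1 codewords.
  weight 4: 2 codewords.
Minimum distance d = smallest w > 0 with A_w > 0 = 2.
Sanity: Σ A_w = 4 = 2^2 = 4 ✓.


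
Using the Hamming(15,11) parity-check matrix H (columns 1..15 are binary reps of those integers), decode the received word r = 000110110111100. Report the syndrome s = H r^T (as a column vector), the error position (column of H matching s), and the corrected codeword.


s = (1, 1, 1, 0)^T, error position = 14, corrected codeword c = 000110110111110

Compute s = H r^T mod 2 one row at a time:
  s_1 = 1 + 0 + 1 + 1 + 1 + 1 + 0 + 0 = 5 ≡ 1 (mod 2).
  s_2 = 1 + 1 + 0 + 1 + 1 + 1 + 0 + 0 = 5 ≡ 1 (mod 2).
  s_3 = 0 + 0 + 0 + 1 + 1 + 1 + 0 + 0 = 3 ≡ 1 (mod 2).
  s_4 = 0 + 0 + 1 + 1 + 0 + 1 + 1 + 0 = 4 ≡ 0 (mod 2).
s = (1, 1, 1, 0)^T — this equals column 14 of H (binary 1110), so error is at position 14.
Correct: flip bit 14 of r = 000110110111100 to get c = 000110110111110.


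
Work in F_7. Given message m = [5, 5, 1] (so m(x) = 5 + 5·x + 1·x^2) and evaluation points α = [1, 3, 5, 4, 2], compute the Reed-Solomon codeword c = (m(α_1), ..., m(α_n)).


c = [4, 1, 6, 6, 5]

Message polynomial: m(x) = 5 + 5·x + 1·x^2 (mod 7).
For each evaluation point α_i, compute m(α_i) mod 7:
  α_1 = 1: Horner steps 1 → 6 → 4, so m(1) = 4.
  α_2 = 3: Horner steps 1 → 1 → 1, so m(3) = 1.
  α_3 = 5: Horner steps 1 → 3 → 6, so m(5) = 6.
  α_4 = 4: Horner steps 1 → 2 → 6, so m(4) = 6.
  α_5 = 2: Horner steps 1 → 0 → 5, so m(2) = 5.
Codeword c = [4, 1, 6, 6, 5] ∈ F_7^5.


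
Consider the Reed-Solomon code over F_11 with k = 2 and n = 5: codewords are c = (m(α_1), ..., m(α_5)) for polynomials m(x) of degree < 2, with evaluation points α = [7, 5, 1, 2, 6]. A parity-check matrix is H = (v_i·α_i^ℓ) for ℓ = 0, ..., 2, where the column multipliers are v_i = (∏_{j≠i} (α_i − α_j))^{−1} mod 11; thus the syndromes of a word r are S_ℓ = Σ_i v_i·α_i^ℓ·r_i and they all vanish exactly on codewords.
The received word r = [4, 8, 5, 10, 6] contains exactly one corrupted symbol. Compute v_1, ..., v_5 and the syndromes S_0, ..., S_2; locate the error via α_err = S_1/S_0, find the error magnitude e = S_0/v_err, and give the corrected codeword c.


S = (3, 6, 1), error at position 4, error magnitude e = 7, c = [4, 8, 5, 3, 6].

Step 1: column multipliers v_i = (∏_{j≠i}(α_i − α_j))^{−1} mod 11.
  i = 1 (α = 7): (7−5)(7−1)(7−2)(7−6) = 2·6·5·1 = 60 ≡ 5, so v_1 = 5^{−1} = 9 (mod 11).
  i = 2 (α = 5): (5−7)(5−1)(5−2)(5−6) = (−2)·4·3·(−1) = 24 ≡ 2, so v_2 = 2^{−1} = 6 (mod 11).
  i = 3 (α = 1): (1−7)(1−5)(1−2)(1−6) = (−6)·(−4)·(−1)·(−5) = 120 ≡ 10, so v_3 = 10^{−1} = 10 (mod 11).
  i = 4 (α = 2): (2−7)(2−5)(2−1)(2−6) = (−5)·(−3)·1·(−4) = −60 ≡ 6, so v_4 = 6^{−1} = 2 (mod 11).
  i = 5 (α = 6): (6−7)(6−5)(6−1)(6−2) = (−1)·1·5·4 = −20 ≡ 2, so v_5 = 2^{−1} = 6 (mod 11).
  v = [9, 6, 10, 2, 6].
Step 2: syndromes of r = [4, 8, 5, 10, 6] (all sums mod 11).
  S_0 = Σ v_i r_i = 9·4 + 6·8 + 10·5 + 2·10 + 6·6 = 190 ≡ 3.
  S_1 = Σ v_i α_i r_i = 9·7·4 + 6·5·8 + 10·1·5 + 2·2·10 + 6·6·6 = 798 ≡ 6.
  α_i^2 mod 11 = [5, 3, 1, 4, 3].
  S_2 = Σ v_i α_i^2 r_i = 9·5·4 + 6·3·8 + 10·1·5 + 2·4·10 + 6·3·6 = 562 ≡ 1.
  S = (3, 6, 1) ≠ 0, so r is not a codeword (an error is present).
Step 3: locate the error. For a single error e at position i, S_ℓ = v_i·e·α_i^ℓ, so α_err = S_1/S_0.
  S_0^{−1} = 3^{−1} = 4 (mod 11), so α_err = 6·4 = 24 ≡ 2 = α_4. Error position i = 4.
  Consistency check: S_2/S_1 = 1·2 = 2 ≡ 2 = α_err ✓ (single-error assumption holds).
Step 4: error magnitude e = S_0/v_4 = S_0·∏_{j≠4}(α_4 − α_j) = 3·6 = 18 ≡ 7 (mod 11).
Step 5: correct position 4: c_4 = r_4 − e = 10 − 7 ≡ 3 (mod 11). Hence c = [4, 8, 5, 3, 6].
  Check: interpolating c through the α_i gives m(x) = 7 + 9·x (degree < 2) with m(α_i) = c_i for every i, so c is indeed a codeword.


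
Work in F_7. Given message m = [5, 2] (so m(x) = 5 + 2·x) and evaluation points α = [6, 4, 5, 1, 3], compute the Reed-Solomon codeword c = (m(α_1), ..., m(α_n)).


c = [3, 6, 1, 0, 4]

Message polynomial: m(x) = 5 + 2·x (mod 7).
For each evaluation point α_i, compute m(α_i) mod 7:
  α_1 = 6: Horner steps 2 → 3, so m(6) = 3.
  α_2 = 4: Horner steps 2 → 6, so m(4) = 6.
  α_3 = 5: Horner steps 2 → 1, so m(5) = 1.
  α_4 = 1: Horner steps 2 → 0, so m(1) = 0.
  α_5 = 3: Horner steps 2 → 4, so m(3) = 4.
Codeword c = [3, 6, 1, 0, 4] ∈ F_7^5.


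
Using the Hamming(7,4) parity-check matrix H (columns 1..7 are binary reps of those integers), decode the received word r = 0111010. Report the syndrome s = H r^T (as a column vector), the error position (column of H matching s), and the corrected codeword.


s = (0, 1, 1)^T, error position = 3, corrected codeword c = 0101010

Compute s = H r^T mod 2 one row at a time:
  s_1 = 1 + 0 + 1 + 0 = 2 ≡ 0 (mod 2).
  s_2 = 1 + 1 + 1 + 0 = 3 ≡ 1 (mod 2).
  s_3 = 0 + 1 + 0 + 0 = 1 ≡ 1 (mod 2).
s = (0, 1, 1)^T — this equals column 3 of H (binary 011), so error is at position 3.
Correct: flip bit 3 of r = 0111010 to get c = 0101010.


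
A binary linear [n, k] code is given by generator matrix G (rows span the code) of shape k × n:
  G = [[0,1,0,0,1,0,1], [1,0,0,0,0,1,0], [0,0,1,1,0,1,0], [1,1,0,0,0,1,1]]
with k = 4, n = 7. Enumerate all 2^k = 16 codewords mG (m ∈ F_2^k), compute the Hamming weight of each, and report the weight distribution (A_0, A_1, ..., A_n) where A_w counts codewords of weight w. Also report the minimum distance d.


Weight distribution: A_0 = 1, A_1 = 1, A_2 = 2, A_3 = 4, A_4 = 3, A_5 = 3, A_6 = 2. Minimum distance d = 1.

Enumerate all 2^4 = 16 messages m ∈ F_2^4.
For each, compute codeword c = mG in F_2^7, then tally its weight.
  m = 0000 → c = 0000000, weight = 0.
  m = 1000 → c = 0100101, weight = 3.
  m = 0100 → c = 1000010, weight = 2.
  m = 1100 → c = 1100111, weight = 5.
  m = 0010 → c = 0011010, weight = 3.
  m = 1010 → c = 0111111, weight = 6.
  m = 0110 → c = 1011000, weight = 3.
  m = 1110 → c = 1111101, weight = 6.
  m = 0001 → c = 1100011, weight = 4.
  m = 1001 → c = 1000110, weight = 3.
  m = 0101 → c = 0100001, weight = 2.
  m = 1101 → c = 0000100, weight = 1.
  m = 0011 → c = 1111001, weight = 5.
  m = 1011 → c = 1011100, weight = 4.
  m = 0111 → c = 0111011, weight = 5.
  m = 1111 → c = 0011110, weight = 4.
Tally weights:
  weight 0: 1 codewords.
  weight 1: 1 codewords.
  weight 2: 2 codewords.
  weight 3: 4 codewords.
  weight 4: 3 codewords.
  weight 5: 3 codewords.
  weight 6: 2 codewords.
Minimum distance d = smallest w > 0 with A_w > 0 = 1.
Sanity: Σ A_w = 16 = 2^4 = 16 ✓.


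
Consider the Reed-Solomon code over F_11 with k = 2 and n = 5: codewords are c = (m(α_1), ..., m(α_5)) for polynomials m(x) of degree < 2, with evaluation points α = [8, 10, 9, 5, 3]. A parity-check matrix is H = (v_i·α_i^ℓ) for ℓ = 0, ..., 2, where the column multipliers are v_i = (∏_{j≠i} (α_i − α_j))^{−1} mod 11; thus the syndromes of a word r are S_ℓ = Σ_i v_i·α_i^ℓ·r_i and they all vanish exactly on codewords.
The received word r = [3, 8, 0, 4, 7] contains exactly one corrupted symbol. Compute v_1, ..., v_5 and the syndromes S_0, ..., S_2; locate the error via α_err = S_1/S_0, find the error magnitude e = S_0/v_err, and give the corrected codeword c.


S = (3, 4, 9), error at position 4, error magnitude e = 3, c = [3, 8, 0, 1, 7].

Step 1: column multipliers v_i = (∏_{j≠i}(α_i − α_j))^{−1} mod 11.
  i = 1 (α = 8): (8−10)(8−9)(8−5)(8−3) = (−2)·(−1)·3·5 = 30 ≡ 8, so v_1 = 8^{−1} = 7 (mod 11).
  i = 2 (α = 10): (10−8)(10−9)(10−5)(10−3) = 2·1·5·7 = 70 ≡ 4, so v_2 = 4^{−1} = 3 (mod 11).
  i = 3 (α = 9): (9−8)(9−10)(9−5)(9−3) = 1·(−1)·4·6 = −24 ≡ 9, so v_3 = 9^{−1} = 5 (mod 11).
  i = 4 (α = 5): (5−8)(5−10)(5−9)(5−3) = (−3)·(−5)·(−4)·2 = −120 ≡ 1, so v_4 = 1^{−1} = 1 (mod 11).
  i = 5 (α = 3): (3−8)(3−10)(3−9)(3−5) = (−5)·(−7)·(−6)·(−2) = 420 ≡ 2, so v_5 = 2^{−1} = 6 (mod 11).
  v = [7, 3, 5, 1, 6].
Step 2: syndromes of r = [3, 8, 0, 4, 7] (all sums mod 11).
  S_0 = Σ v_i r_i = 7·3 + 3·8 + 5·0 + 1·4 + 6·7 = 91 ≡ 3.
  S_1 = Σ v_i α_i r_i = 7·8·3 + 3·10·8 + 5·9·0 + 1·5·4 + 6·3·7 = 554 ≡ 4.
  α_i^2 mod 11 = [9, 1, 4, 3, 9].
  S_2 = Σ v_i α_i^2 r_i = 7·9·3 + 3·1·8 + 5·4·0 + 1·3·4 + 6·9·7 = 603 ≡ 9.
  S = (3, 4, 9) ≠ 0, so r is not a codeword (an error is present).
Step 3: locate the error. For a single error e at position i, S_ℓ = v_i·e·α_i^ℓ, so α_err = S_1/S_0.
  S_0^{−1} = 3^{−1} = 4 (mod 11), so α_err = 4·4 = 16 ≡ 5 = α_4. Error position i = 4.
  Consistency check: S_2/S_1 = 9·3 = 27 ≡ 5 = α_err ✓ (single-error assumption holds).
Step 4: error magnitude e = S_0/v_4 = S_0·∏_{j≠4}(α_4 − α_j) = 3·1 = 3 ≡ 3 (mod 11).
Step 5: correct position 4: c_4 = r_4 − e = 4 − 3 ≡ 1 (mod 11). Hence c = [3, 8, 0, 1, 7].
  Check: interpolating c through the α_i gives m(x) = 5 + 8·x (degree < 2) with m(α_i) = c_i for every i, so c is indeed a codeword.


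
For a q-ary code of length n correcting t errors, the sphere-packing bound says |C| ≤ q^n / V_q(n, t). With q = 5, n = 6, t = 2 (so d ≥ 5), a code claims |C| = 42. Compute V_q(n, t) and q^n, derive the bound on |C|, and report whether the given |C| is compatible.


V_q(n, t) = 265, q^n = 15625, Hamming bound = 58, |C| = 42 ≤ bound (satisfied).

Step 1: Compute V_q(n, t) = Σ_{j=0}^2 C(n, j) (q−1)^j.
  j = 0: C(6,0)·(4)^0 = 1·1 = 1.
  j = 1: C(6,1)·(4)^1 = 6·4 = 24.
  j = 2: C(6,2)·(4)^2 = 15·16 = 240.
  V_q(n, t) = 1 + 24 + 240 = 265.
Step 2: q^n = 5^6 = 15625.
Step 3: Hamming bound ⌊q^n / V_q(n,t)⌋ = ⌊15625/265⌋ = 58.
Step 4: Compare |C| = 42 to 58: satisfied.
The claimed |C| lies below the Hamming bound.


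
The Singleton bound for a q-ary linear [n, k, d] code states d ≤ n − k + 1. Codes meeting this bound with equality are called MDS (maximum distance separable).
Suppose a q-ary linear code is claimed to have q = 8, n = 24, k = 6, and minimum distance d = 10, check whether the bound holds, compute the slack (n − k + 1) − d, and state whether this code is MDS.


Singleton RHS = n − k + 1 = 19, slack = 9, bound satisfied, not MDS.

Singleton bound: d ≤ n − k + 1.
Here n = 24, k = 6, so n − k + 1 = 19.
Given d = 10, check d ≤ 19: YES.
Slack = (n − k + 1) − d = 9.
The code is NOT MDS (slack = 9 > 0).
Description: the claimed parameters are [24, 6, 10]_8; such a code would be non-MDS.


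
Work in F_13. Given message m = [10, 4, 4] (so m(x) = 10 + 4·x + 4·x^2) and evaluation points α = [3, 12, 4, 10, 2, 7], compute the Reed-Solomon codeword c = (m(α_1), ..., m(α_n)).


c = [6, 10, 12, 8, 8, 0]

Message polynomial: m(x) = 10 + 4·x + 4·x^2 (mod 13).
For each evaluation point α_i, compute m(α_i) mod 13:
  α_1 = 3: Horner steps 4 → 3 → 6, so m(3) = 6.
  α_2 = 12: Horner steps 4 → 0 → 10, so m(12) = 10.
  α_3 = 4: Horner steps 4 → 7 → 12, so m(4) = 12.
  α_4 = 10: Horner steps 4 → 5 → 8, so m(10) = 8.
  α_5 = 2: Horner steps 4 → 12 → 8, so m(2) = 8.
  α_6 = 7: Horner steps 4 → 6 → 0, so m(7) = 0.
Codeword c = [6, 10, 12, 8, 8, 0] ∈ F_13^6.


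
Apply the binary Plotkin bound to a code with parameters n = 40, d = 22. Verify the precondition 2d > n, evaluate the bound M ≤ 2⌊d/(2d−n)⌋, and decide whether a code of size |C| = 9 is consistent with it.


Plotkin bound M ≤ 10; given |C| = 9 ≤ bound (satisfied).

Check applicability: 2d = 44, n = 40.
2d − n = 4 > 0, so Plotkin applies.
Compute d/(2d−n) = 22/4 ≈ 5.5000.
⌊d/(2d−n)⌋ = 5.
Plotkin bound: M ≤ 2·5 = 10.
Given |C| = 9, check: satisfied.
This |C| is below the Plotkin bound.


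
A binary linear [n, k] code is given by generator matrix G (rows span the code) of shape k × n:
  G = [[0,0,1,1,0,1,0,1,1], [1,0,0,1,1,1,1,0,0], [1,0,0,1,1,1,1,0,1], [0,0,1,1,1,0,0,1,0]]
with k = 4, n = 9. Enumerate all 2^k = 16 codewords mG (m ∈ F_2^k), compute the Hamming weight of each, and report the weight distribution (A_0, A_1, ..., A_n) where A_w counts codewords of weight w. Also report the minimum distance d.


Weight distribution: A_0 = 1, A_1 = 1, A_2 = 1, A_3 = 2, A_4 = 3, A_5 = 5, A_6 = 3. Minimum distance d = 1.

Enumerate all 2^4 = 16 messages m ∈ F_2^4.
For each, compute codeword c = mG in F_2^9, then tally its weight.
  m = 0000 → c = 000000000, weight = 0.
  m = 1000 → c = 001101011, weight = 5.
  m = 0100 → c = 100111100, weight = 5.
  m = 1100 → c = 101010111, weight = 6.
  m = 0010 → c = 100111101, weight = 6.
  m = 1010 → c = 101010110, weight = 5.
  m = 0110 → c = 000000001, weight = 1.
  m = 1110 → c = 001101010, weight = 4.
  m = 0001 → c = 001110010, weight = 4.
  m = 1001 → c = 000011001, weight = 3.
  m = 0101 → c = 101001110, weight = 5.
  m = 1101 → c = 100100101, weight = 4.
  m = 0011 → c = 101001111, weight = 6.
  m = 1011 → c = 100100100, weight = 3.
  m = 0111 → c = 001110011, weight = 5.
  m = 1111 → c = 000011000, weight = 2.
Tally weights:
  weight 0: 1 codewords.
  weight 1: 1 codewords.
  weight 2: 1 codewords.
  weight 3: 2 codewords.
  weight 4: 3 codewords.
  weight 5: 5 codewords.
  weight 6: 3 codewords.
Minimum distance d = smallest w > 0 with A_w > 0 = 1.
Sanity: Σ A_w = 16 = 2^4 = 16 ✓.


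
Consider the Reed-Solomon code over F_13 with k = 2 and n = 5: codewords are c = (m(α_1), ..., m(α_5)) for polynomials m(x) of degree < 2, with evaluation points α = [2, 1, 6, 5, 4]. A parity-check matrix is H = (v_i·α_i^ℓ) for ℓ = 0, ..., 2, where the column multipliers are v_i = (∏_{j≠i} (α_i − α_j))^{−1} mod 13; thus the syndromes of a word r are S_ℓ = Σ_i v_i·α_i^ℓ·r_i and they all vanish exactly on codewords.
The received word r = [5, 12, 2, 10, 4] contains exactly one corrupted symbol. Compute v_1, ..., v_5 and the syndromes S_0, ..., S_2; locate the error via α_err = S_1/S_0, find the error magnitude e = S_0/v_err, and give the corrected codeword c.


S = (12, 7, 3), error at position 3, error magnitude e = 12, c = [5, 12, 3, 10, 4].

Step 1: column multipliers v_i = (∏_{j≠i}(α_i − α_j))^{−1} mod 13.
  i = 1 (α = 2): (2−1)(2−6)(2−5)(2−4) = 1·(−4)·(−3)·(−2) = −24 ≡ 2, so v_1 = 2^{−1} = 7 (mod 13).
  i = 2 (α = 1): (1−2)(1−6)(1−5)(1−4) = (−1)·(−5)·(−4)·(−3) = 60 ≡ 8, so v_2 = 8^{−1} = 5 (mod 13).
  i = 3 (α = 6): (6−2)(6−1)(6−5)(6−4) = 4·5·1·2 = 40 ≡ 1, so v_3 = 1^{−1} = 1 (mod 13).
  i = 4 (α = 5): (5−2)(5−1)(5−6)(5−4) = 3·4·(−1)·1 = −12 ≡ 1, so v_4 = 1^{−1} = 1 (mod 13).
  i = 5 (α = 4): (4−2)(4−1)(4−6)(4−5) = 2·3·(−2)·(−1) = 12 ≡ 12, so v_5 = 12^{−1} = 12 (mod 13).
  v = [7, 5, 1, 1, 12].
Step 2: syndromes of r = [5, 12, 2, 10, 4] (all sums mod 13).
  S_0 = Σ v_i r_i = 7·5 + 5·12 + 1·2 + 1·10 + 12·4 = 155 ≡ 12.
  S_1 = Σ v_i α_i r_i = 7·2·5 + 5·1·12 + 1·6·2 + 1·5·10 + 12·4·4 = 384 ≡ 7.
  α_i^2 mod 13 = [4, 1, 10, 12, 3].
  S_2 = Σ v_i α_i^2 r_i = 7·4·5 + 5·1·12 + 1·10·2 + 1·12·10 + 12·3·4 = 484 ≡ 3.
  S = (12, 7, 3) ≠ 0, so r is not a codeword (an error is present).
Step 3: locate the error. For a single error e at position i, S_ℓ = v_i·e·α_i^ℓ, so α_err = S_1/S_0.
  S_0^{−1} = 12^{−1} = 12 (mod 13), so α_err = 7·12 = 84 ≡ 6 = α_3. Error position i = 3.
  Consistency check: S_2/S_1 = 3·2 = 6 ≡ 6 = α_err ✓ (single-error assumption holds).
Step 4: error magnitude e = S_0/v_3 = S_0·∏_{j≠3}(α_3 − α_j) = 12·1 = 12 ≡ 12 (mod 13).
Step 5: correct position 3: c_3 = r_3 − e = 2 − 12 ≡ 3 (mod 13). Hence c = [5, 12, 3, 10, 4].
  Check: interpolating c through the α_i gives m(x) = 6 + 6·x (degree < 2) with m(α_i) = c_i for every i, so c is indeed a codeword.


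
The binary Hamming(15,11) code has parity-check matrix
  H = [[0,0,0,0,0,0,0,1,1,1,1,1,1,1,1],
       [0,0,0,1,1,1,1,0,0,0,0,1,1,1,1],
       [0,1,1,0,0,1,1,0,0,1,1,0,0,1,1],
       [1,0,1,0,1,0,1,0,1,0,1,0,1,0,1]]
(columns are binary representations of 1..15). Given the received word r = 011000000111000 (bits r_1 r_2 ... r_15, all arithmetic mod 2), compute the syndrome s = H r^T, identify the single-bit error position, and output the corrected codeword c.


s = (1, 1, 0, 0)^T, error position = 12, corrected codeword c = 011000000110000

Compute s = H r^T mod 2 one row at a time:
  s_1 = 0 + 0 + 1 + 1 + 1 + 0 + 0 + 0 = 3 ≡ 1 (mod 2).
  s_2 = 0 + 0 + 0 + 0 + 1 + 0 + 0 + 0 = 1 ≡ 1 (mod 2).
  s_3 = 1 + 1 + 0 + 0 + 1 + 1 + 0 + 0 = 4 ≡ 0 (mod 2).
  s_4 = 0 + 1 + 0 + 0 + 0 + 1 + 0 + 0 = 2 ≡ 0 (mod 2).
s = (1, 1, 0, 0)^T — this equals column 12 of H (binary 1100), so error is at position 12.
Correct: flip bit 12 of r = 011000000111000 to get c = 011000000110000.
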